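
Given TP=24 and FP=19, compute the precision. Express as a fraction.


Precision = TP / (TP + FP) = 24 / 43 = 24/43.

24/43


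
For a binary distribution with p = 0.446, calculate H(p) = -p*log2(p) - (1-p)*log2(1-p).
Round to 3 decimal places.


H = -0.446*log2(0.446) - 0.554*log2(0.554) = 0.992.

0.992


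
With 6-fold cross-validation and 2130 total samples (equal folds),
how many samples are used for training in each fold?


Each validation fold has 2130/6 = 355 samples. Training set = 2130 - 355 = 1775.

1775


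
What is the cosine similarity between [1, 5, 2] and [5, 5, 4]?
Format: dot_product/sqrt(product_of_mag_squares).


dot = 38. |a|^2 = 30, |b|^2 = 66. cos = 38/sqrt(1980).

38/sqrt(1980)


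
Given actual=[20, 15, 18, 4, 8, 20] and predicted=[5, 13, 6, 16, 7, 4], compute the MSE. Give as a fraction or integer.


MSE = (1/6) * ((20-5)^2=225 + (15-13)^2=4 + (18-6)^2=144 + (4-16)^2=144 + (8-7)^2=1 + (20-4)^2=256). Sum = 774. MSE = 129.

129


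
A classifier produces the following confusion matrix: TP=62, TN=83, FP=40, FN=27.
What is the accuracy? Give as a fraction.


Accuracy = (TP + TN) / (TP + TN + FP + FN) = (62 + 83) / 212 = 145/212.

145/212


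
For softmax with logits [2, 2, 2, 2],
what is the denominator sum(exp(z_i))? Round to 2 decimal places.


Denom = e^2=7.3891 + e^2=7.3891 + e^2=7.3891 + e^2=7.3891. Sum = 29.5564, which rounds to 29.56.

29.56


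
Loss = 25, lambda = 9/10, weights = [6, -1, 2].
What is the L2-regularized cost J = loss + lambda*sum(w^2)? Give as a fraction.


L2 sq norm = sum(w^2) = 41. J = 25 + 9/10 * 41 = 619/10.

619/10


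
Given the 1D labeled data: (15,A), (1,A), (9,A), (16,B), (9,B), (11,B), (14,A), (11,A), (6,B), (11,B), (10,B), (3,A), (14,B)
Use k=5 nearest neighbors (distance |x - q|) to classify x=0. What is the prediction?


Distances: |15-0|=15, |1-0|=1, |9-0|=9, |16-0|=16, |9-0|=9, |11-0|=11, |14-0|=14, |11-0|=11, |6-0|=6, |11-0|=11, |10-0|=10, |3-0|=3, |14-0|=14. 5 nearest: (1,A), (3,A), (6,B), (9,A), (9,B). Counts: {'A': 3, 'B': 2}. Majority class: A.

A


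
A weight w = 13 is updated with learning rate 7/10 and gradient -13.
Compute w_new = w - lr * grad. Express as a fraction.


w_new = 13 - 7/10 * -13 = 13 - -91/10 = 221/10.

221/10


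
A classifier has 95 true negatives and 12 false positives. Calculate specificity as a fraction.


Specificity = TN / (TN + FP) = 95 / 107 = 95/107.

95/107


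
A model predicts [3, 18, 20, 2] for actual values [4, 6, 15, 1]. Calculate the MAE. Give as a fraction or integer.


MAE = (1/4) * (|4-3|=1 + |6-18|=12 + |15-20|=5 + |1-2|=1). Sum = 19. MAE = 19/4.

19/4


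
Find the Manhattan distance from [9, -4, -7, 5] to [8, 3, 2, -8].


d = sum of absolute differences: |9-8|=1 + |-4-3|=7 + |-7-2|=9 + |5--8|=13 = 30.

30


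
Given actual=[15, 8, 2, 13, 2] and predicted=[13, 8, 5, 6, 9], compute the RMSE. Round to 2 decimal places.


MSE = 22.2000. RMSE = sqrt(22.2000) = 4.71.

4.71


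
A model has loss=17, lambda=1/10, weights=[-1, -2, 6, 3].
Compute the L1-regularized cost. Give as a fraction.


L1 norm = sum(|w|) = 12. J = 17 + 1/10 * 12 = 91/5.

91/5


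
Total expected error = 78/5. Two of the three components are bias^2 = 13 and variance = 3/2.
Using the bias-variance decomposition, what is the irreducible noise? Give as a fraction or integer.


Total error = bias^2 + variance + irreducible noise. So irreducible noise = 78/5 - 13 - 3/2 = 11/10.

11/10


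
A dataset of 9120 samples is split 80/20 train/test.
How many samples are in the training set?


Test set = 9120 * 20% = 1824. Training set = 9120 - 1824 = 7296.

7296


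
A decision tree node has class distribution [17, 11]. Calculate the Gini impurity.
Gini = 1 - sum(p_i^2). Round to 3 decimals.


Total = 28. Proportions: 17/28, 11/28. sum(p_i^2) = 0.5230. Gini = 1 - 0.5230 = 0.4770, which rounds to 0.477.

0.477


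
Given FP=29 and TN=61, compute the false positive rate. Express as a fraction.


FPR = FP / (FP + TN) = 29 / 90 = 29/90.

29/90


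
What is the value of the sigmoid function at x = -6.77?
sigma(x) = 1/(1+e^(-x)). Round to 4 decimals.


sigma(-6.77) = 1/(1+e^(6.77)) = 1/(1+871.311894) = 1/872.311894 = 0.0011.

0.0011


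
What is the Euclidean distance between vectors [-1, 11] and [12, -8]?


d = sqrt(sum of squared differences). (-1-12)^2=169, (11--8)^2=361. Sum = 530.

sqrt(530)


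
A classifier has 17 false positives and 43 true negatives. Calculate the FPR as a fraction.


FPR = FP / (FP + TN) = 17 / 60 = 17/60.

17/60


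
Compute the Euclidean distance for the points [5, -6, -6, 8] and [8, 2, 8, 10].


d = sqrt(sum of squared differences). (5-8)^2=9, (-6-2)^2=64, (-6-8)^2=196, (8-10)^2=4. Sum = 273.

sqrt(273)


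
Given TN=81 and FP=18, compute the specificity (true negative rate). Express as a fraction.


Specificity = TN / (TN + FP) = 81 / 99 = 9/11.

9/11


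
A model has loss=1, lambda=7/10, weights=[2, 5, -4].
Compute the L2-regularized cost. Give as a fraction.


L2 sq norm = sum(w^2) = 45. J = 1 + 7/10 * 45 = 65/2.

65/2


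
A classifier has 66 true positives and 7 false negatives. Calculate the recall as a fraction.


Recall = TP / (TP + FN) = 66 / 73 = 66/73.

66/73


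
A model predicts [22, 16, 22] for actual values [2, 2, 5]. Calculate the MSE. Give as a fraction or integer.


MSE = (1/3) * ((2-22)^2=400 + (2-16)^2=196 + (5-22)^2=289). Sum = 885. MSE = 295.

295


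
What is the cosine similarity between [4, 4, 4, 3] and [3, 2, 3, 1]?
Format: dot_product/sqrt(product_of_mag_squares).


dot = 35. |a|^2 = 57, |b|^2 = 23. cos = 35/sqrt(1311).

35/sqrt(1311)


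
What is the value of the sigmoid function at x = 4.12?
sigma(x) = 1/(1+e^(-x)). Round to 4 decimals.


sigma(4.12) = 1/(1+e^(-4.12)) = 1/(1+0.016245) = 1/1.016245 = 0.9840.

0.9840


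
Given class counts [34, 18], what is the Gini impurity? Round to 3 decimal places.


Total = 52. Proportions: 34/52, 18/52. sum(p_i^2) = 0.5473. Gini = 1 - 0.5473 = 0.4527, which rounds to 0.453.

0.453


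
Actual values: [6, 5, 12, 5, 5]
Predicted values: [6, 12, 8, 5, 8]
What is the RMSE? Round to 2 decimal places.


MSE = 14.8000. RMSE = sqrt(14.8000) = 3.85.

3.85


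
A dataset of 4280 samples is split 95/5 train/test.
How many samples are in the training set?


Test set = 4280 * 5% = 214. Training set = 4280 - 214 = 4066.

4066


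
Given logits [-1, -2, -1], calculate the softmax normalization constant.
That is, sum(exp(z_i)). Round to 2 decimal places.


Denom = e^-1=0.3679 + e^-2=0.1353 + e^-1=0.3679. Sum = 0.8711, which rounds to 0.87.

0.87


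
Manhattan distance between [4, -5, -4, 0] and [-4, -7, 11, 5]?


d = sum of absolute differences: |4--4|=8 + |-5--7|=2 + |-4-11|=15 + |0-5|=5 = 30.

30


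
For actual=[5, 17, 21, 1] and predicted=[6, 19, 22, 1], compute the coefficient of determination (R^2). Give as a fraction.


Mean(y) = 11. SS_res = 6. SS_tot = 272. R^2 = 1 - 6/(272) = 133/136.

133/136


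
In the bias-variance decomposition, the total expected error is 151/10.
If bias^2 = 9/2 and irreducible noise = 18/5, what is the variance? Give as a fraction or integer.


Total error = bias^2 + variance + irreducible noise. So variance = 151/10 - 9/2 - 18/5 = 7.

7


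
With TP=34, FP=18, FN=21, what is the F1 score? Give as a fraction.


Precision = 34/52 = 17/26. Recall = 34/55 = 34/55. F1 = 2*P*R/(P+R) = 68/107.

68/107


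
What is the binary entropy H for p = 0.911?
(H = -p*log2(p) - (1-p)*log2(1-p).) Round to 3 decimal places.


H = -0.911*log2(0.911) - 0.089*log2(0.089) = 0.433.

0.433


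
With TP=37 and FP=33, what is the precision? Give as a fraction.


Precision = TP / (TP + FP) = 37 / 70 = 37/70.

37/70


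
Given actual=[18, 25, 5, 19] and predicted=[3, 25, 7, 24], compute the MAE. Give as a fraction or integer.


MAE = (1/4) * (|18-3|=15 + |25-25|=0 + |5-7|=2 + |19-24|=5). Sum = 22. MAE = 11/2.

11/2


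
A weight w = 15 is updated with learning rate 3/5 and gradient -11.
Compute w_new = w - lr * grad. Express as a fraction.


w_new = 15 - 3/5 * -11 = 15 - -33/5 = 108/5.

108/5


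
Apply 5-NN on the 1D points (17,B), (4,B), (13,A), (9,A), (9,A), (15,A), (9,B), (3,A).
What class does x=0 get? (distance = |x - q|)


Distances: |17-0|=17, |4-0|=4, |13-0|=13, |9-0|=9, |9-0|=9, |15-0|=15, |9-0|=9, |3-0|=3. 5 nearest: (3,A), (4,B), (9,A), (9,A), (9,B). Counts: {'A': 3, 'B': 2}. Majority class: A.

A


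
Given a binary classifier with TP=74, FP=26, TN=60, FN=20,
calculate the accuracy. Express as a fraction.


Accuracy = (TP + TN) / (TP + TN + FP + FN) = (74 + 60) / 180 = 67/90.

67/90


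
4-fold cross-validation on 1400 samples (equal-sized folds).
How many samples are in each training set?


Each validation fold has 1400/4 = 350 samples. Training set = 1400 - 350 = 1050.

1050


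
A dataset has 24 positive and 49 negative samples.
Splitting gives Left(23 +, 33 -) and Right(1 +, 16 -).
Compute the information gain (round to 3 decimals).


H(parent) = 0.9137. H(left) = 0.9769, H(right) = 0.3228. Weighted = (56/73)*0.9769 + (17/73)*0.3228 = 0.8246. IG = 0.9137 - 0.8246 = 0.0891, which rounds to 0.089.

0.089


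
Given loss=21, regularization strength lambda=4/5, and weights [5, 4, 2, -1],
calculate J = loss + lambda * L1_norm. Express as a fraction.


L1 norm = sum(|w|) = 12. J = 21 + 4/5 * 12 = 153/5.

153/5


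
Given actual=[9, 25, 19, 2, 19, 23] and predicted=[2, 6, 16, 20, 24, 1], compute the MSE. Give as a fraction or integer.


MSE = (1/6) * ((9-2)^2=49 + (25-6)^2=361 + (19-16)^2=9 + (2-20)^2=324 + (19-24)^2=25 + (23-1)^2=484). Sum = 1252. MSE = 626/3.

626/3


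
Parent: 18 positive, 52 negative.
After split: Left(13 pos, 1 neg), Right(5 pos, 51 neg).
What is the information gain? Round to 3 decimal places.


H(parent) = 0.8224. H(left) = 0.3712, H(right) = 0.4341. Weighted = (14/70)*0.3712 + (56/70)*0.4341 = 0.4215. IG = 0.8224 - 0.4215 = 0.4009, which rounds to 0.401.

0.401


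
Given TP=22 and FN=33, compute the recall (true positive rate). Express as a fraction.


Recall = TP / (TP + FN) = 22 / 55 = 2/5.

2/5


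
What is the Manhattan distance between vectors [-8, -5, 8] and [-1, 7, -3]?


d = sum of absolute differences: |-8--1|=7 + |-5-7|=12 + |8--3|=11 = 30.

30


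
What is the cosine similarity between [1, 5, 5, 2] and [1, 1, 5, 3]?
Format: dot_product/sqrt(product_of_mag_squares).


dot = 37. |a|^2 = 55, |b|^2 = 36. cos = 37/sqrt(1980).

37/sqrt(1980)


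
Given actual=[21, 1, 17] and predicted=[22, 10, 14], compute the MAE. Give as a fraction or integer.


MAE = (1/3) * (|21-22|=1 + |1-10|=9 + |17-14|=3). Sum = 13. MAE = 13/3.

13/3


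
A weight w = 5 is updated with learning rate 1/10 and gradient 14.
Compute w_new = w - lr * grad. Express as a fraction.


w_new = 5 - 1/10 * 14 = 5 - 7/5 = 18/5.

18/5


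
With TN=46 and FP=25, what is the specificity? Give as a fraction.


Specificity = TN / (TN + FP) = 46 / 71 = 46/71.

46/71


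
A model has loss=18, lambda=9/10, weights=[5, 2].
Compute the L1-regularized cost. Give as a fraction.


L1 norm = sum(|w|) = 7. J = 18 + 9/10 * 7 = 243/10.

243/10


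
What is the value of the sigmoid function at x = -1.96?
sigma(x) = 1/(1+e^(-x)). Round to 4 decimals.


sigma(-1.96) = 1/(1+e^(1.96)) = 1/(1+7.099327) = 1/8.099327 = 0.1235.

0.1235


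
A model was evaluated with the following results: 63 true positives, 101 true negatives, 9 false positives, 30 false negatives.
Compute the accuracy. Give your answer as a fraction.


Accuracy = (TP + TN) / (TP + TN + FP + FN) = (63 + 101) / 203 = 164/203.

164/203


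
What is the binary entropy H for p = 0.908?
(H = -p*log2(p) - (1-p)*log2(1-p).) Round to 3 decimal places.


H = -0.908*log2(0.908) - 0.092*log2(0.092) = 0.443.

0.443


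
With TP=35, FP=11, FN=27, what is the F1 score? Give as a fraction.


Precision = 35/46 = 35/46. Recall = 35/62 = 35/62. F1 = 2*P*R/(P+R) = 35/54.

35/54


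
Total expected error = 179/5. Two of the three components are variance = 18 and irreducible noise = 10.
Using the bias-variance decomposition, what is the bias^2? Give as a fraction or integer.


Total error = bias^2 + variance + irreducible noise. So bias^2 = 179/5 - 18 - 10 = 39/5.

39/5


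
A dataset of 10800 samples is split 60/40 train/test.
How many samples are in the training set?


Test set = 10800 * 40% = 4320. Training set = 10800 - 4320 = 6480.

6480


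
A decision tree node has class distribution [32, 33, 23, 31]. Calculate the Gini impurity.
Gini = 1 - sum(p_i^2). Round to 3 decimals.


Total = 119. Proportions: 32/119, 33/119, 23/119, 31/119. sum(p_i^2) = 0.2544. Gini = 1 - 0.2544 = 0.7456, which rounds to 0.746.

0.746


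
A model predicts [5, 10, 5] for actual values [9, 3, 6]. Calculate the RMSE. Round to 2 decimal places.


MSE = 22.0000. RMSE = sqrt(22.0000) = 4.69.

4.69


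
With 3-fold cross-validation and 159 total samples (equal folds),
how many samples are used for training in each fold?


Each validation fold has 159/3 = 53 samples. Training set = 159 - 53 = 106.

106


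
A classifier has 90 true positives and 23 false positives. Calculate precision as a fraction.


Precision = TP / (TP + FP) = 90 / 113 = 90/113.

90/113


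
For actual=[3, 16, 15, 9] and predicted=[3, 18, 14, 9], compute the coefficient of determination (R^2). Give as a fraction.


Mean(y) = 43/4. SS_res = 5. SS_tot = 435/4. R^2 = 1 - 5/(435/4) = 83/87.

83/87


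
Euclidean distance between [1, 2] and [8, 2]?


d = sqrt(sum of squared differences). (1-8)^2=49, (2-2)^2=0. Sum = 49.

7


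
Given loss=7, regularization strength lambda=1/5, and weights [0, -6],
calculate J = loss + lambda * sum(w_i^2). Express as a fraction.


L2 sq norm = sum(w^2) = 36. J = 7 + 1/5 * 36 = 71/5.

71/5


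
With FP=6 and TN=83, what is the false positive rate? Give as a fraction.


FPR = FP / (FP + TN) = 6 / 89 = 6/89.

6/89


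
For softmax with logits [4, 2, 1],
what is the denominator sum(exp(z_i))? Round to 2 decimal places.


Denom = e^4=54.5982 + e^2=7.3891 + e^1=2.7183. Sum = 64.7056, which rounds to 64.71.

64.71


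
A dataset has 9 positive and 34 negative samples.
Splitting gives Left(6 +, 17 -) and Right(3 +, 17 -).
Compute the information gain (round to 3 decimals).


H(parent) = 0.7401. H(left) = 0.8281, H(right) = 0.6098. Weighted = (23/43)*0.8281 + (20/43)*0.6098 = 0.7266. IG = 0.7401 - 0.7266 = 0.0135, which rounds to 0.014.

0.014


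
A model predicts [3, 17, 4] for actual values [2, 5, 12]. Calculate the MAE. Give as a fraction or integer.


MAE = (1/3) * (|2-3|=1 + |5-17|=12 + |12-4|=8). Sum = 21. MAE = 7.

7


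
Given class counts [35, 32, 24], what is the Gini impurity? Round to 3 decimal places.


Total = 91. Proportions: 35/91, 32/91, 24/91. sum(p_i^2) = 0.3411. Gini = 1 - 0.3411 = 0.6589, which rounds to 0.659.

0.659


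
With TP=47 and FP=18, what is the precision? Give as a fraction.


Precision = TP / (TP + FP) = 47 / 65 = 47/65.

47/65


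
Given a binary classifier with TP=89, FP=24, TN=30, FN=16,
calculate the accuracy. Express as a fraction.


Accuracy = (TP + TN) / (TP + TN + FP + FN) = (89 + 30) / 159 = 119/159.

119/159


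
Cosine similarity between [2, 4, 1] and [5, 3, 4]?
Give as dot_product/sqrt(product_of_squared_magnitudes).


dot = 26. |a|^2 = 21, |b|^2 = 50. cos = 26/sqrt(1050).

26/sqrt(1050)


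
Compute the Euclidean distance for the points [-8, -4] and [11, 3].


d = sqrt(sum of squared differences). (-8-11)^2=361, (-4-3)^2=49. Sum = 410.

sqrt(410)


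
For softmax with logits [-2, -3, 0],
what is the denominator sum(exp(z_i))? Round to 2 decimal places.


Denom = e^-2=0.1353 + e^-3=0.0498 + e^0=1.0000. Sum = 1.1851, which rounds to 1.19.

1.19


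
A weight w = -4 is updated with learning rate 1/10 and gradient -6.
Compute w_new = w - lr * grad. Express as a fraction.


w_new = -4 - 1/10 * -6 = -4 - -3/5 = -17/5.

-17/5


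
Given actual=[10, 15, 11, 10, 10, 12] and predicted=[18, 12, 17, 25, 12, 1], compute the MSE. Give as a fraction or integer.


MSE = (1/6) * ((10-18)^2=64 + (15-12)^2=9 + (11-17)^2=36 + (10-25)^2=225 + (10-12)^2=4 + (12-1)^2=121). Sum = 459. MSE = 153/2.

153/2


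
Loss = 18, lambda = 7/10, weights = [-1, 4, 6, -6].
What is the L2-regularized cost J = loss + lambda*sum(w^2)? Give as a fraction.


L2 sq norm = sum(w^2) = 89. J = 18 + 7/10 * 89 = 803/10.

803/10


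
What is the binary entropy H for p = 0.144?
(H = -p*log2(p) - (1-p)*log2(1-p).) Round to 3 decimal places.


H = -0.144*log2(0.144) - 0.856*log2(0.856) = 0.595.

0.595


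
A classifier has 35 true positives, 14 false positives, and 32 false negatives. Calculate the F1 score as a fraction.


Precision = 35/49 = 5/7. Recall = 35/67 = 35/67. F1 = 2*P*R/(P+R) = 35/58.

35/58


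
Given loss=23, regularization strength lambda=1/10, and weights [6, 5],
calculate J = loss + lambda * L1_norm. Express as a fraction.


L1 norm = sum(|w|) = 11. J = 23 + 1/10 * 11 = 241/10.

241/10


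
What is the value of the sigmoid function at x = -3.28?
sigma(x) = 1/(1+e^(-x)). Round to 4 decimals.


sigma(-3.28) = 1/(1+e^(3.28)) = 1/(1+26.575773) = 1/27.575773 = 0.0363.

0.0363


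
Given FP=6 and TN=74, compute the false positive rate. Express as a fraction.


FPR = FP / (FP + TN) = 6 / 80 = 3/40.

3/40


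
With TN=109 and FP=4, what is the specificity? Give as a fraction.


Specificity = TN / (TN + FP) = 109 / 113 = 109/113.

109/113


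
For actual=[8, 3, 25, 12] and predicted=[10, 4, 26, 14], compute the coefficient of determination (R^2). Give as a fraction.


Mean(y) = 12. SS_res = 10. SS_tot = 266. R^2 = 1 - 10/(266) = 128/133.

128/133


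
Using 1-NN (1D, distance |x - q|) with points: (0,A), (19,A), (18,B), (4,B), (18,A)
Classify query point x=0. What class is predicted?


Distances: |0-0|=0, |19-0|=19, |18-0|=18, |4-0|=4, |18-0|=18. 1 nearest: (0,A). Counts: {'A': 1}. Majority class: A.

A


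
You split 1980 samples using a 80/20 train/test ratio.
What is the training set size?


Test set = 1980 * 20% = 396. Training set = 1980 - 396 = 1584.

1584


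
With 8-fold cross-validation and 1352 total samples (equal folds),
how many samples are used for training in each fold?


Each validation fold has 1352/8 = 169 samples. Training set = 1352 - 169 = 1183.

1183


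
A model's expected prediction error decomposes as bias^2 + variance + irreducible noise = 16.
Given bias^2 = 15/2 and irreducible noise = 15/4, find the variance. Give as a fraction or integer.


Total error = bias^2 + variance + irreducible noise. So variance = 16 - 15/2 - 15/4 = 19/4.

19/4


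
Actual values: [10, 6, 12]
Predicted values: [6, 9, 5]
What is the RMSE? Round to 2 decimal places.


MSE = 24.6667. RMSE = sqrt(24.6667) = 4.97.

4.97


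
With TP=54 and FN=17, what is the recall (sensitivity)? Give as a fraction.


Recall = TP / (TP + FN) = 54 / 71 = 54/71.

54/71


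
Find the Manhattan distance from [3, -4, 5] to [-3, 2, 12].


d = sum of absolute differences: |3--3|=6 + |-4-2|=6 + |5-12|=7 = 19.

19


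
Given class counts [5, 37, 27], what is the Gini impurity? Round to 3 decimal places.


Total = 69. Proportions: 5/69, 37/69, 27/69. sum(p_i^2) = 0.4459. Gini = 1 - 0.4459 = 0.5541, which rounds to 0.554.

0.554


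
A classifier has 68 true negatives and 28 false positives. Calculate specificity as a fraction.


Specificity = TN / (TN + FP) = 68 / 96 = 17/24.

17/24


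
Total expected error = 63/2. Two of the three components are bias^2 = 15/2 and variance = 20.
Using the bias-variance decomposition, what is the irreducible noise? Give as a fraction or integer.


Total error = bias^2 + variance + irreducible noise. So irreducible noise = 63/2 - 15/2 - 20 = 4.

4


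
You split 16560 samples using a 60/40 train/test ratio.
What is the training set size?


Test set = 16560 * 40% = 6624. Training set = 16560 - 6624 = 9936.

9936


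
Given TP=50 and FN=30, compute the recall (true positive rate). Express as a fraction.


Recall = TP / (TP + FN) = 50 / 80 = 5/8.

5/8


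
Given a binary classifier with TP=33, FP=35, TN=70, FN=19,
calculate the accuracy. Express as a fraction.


Accuracy = (TP + TN) / (TP + TN + FP + FN) = (33 + 70) / 157 = 103/157.

103/157


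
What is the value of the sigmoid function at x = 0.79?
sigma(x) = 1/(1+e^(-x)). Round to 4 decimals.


sigma(0.79) = 1/(1+e^(-0.79)) = 1/(1+0.453845) = 1/1.453845 = 0.6878.

0.6878


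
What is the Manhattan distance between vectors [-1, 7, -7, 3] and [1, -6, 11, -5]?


d = sum of absolute differences: |-1-1|=2 + |7--6|=13 + |-7-11|=18 + |3--5|=8 = 41.

41


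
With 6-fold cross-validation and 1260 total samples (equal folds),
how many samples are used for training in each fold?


Each validation fold has 1260/6 = 210 samples. Training set = 1260 - 210 = 1050.

1050


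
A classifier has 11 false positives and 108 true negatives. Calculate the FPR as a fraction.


FPR = FP / (FP + TN) = 11 / 119 = 11/119.

11/119


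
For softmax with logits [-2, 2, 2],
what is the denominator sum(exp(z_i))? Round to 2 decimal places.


Denom = e^-2=0.1353 + e^2=7.3891 + e^2=7.3891. Sum = 14.9135, which rounds to 14.91.

14.91


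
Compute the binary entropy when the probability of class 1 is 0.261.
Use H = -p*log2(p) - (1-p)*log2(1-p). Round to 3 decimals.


H = -0.261*log2(0.261) - 0.739*log2(0.739) = 0.828.

0.828


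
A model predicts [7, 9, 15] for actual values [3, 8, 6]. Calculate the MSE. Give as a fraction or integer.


MSE = (1/3) * ((3-7)^2=16 + (8-9)^2=1 + (6-15)^2=81). Sum = 98. MSE = 98/3.

98/3


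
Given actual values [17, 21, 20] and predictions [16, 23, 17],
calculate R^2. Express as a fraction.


Mean(y) = 58/3. SS_res = 14. SS_tot = 26/3. R^2 = 1 - 14/(26/3) = -8/13.

-8/13


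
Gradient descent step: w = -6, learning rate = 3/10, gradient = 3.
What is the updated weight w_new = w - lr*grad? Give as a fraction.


w_new = -6 - 3/10 * 3 = -6 - 9/10 = -69/10.

-69/10


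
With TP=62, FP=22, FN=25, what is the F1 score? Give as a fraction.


Precision = 62/84 = 31/42. Recall = 62/87 = 62/87. F1 = 2*P*R/(P+R) = 124/171.

124/171


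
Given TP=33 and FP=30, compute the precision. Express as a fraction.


Precision = TP / (TP + FP) = 33 / 63 = 11/21.

11/21


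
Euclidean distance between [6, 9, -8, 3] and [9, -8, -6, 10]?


d = sqrt(sum of squared differences). (6-9)^2=9, (9--8)^2=289, (-8--6)^2=4, (3-10)^2=49. Sum = 351.

sqrt(351)


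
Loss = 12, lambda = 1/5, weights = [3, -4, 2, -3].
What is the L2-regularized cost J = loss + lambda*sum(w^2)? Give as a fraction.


L2 sq norm = sum(w^2) = 38. J = 12 + 1/5 * 38 = 98/5.

98/5


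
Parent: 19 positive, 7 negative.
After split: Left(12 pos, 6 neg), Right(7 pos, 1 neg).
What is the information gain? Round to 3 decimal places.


H(parent) = 0.8404. H(left) = 0.9183, H(right) = 0.5436. Weighted = (18/26)*0.9183 + (8/26)*0.5436 = 0.8030. IG = 0.8404 - 0.8030 = 0.0374, which rounds to 0.037.

0.037


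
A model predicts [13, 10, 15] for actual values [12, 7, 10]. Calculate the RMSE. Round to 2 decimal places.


MSE = 11.6667. RMSE = sqrt(11.6667) = 3.42.

3.42


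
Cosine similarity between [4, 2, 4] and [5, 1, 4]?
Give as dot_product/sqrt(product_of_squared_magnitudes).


dot = 38. |a|^2 = 36, |b|^2 = 42. cos = 38/sqrt(1512).

38/sqrt(1512)


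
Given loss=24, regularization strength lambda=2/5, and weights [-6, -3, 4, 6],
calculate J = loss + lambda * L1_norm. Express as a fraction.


L1 norm = sum(|w|) = 19. J = 24 + 2/5 * 19 = 158/5.

158/5


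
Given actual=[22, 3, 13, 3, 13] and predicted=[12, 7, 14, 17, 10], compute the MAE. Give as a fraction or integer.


MAE = (1/5) * (|22-12|=10 + |3-7|=4 + |13-14|=1 + |3-17|=14 + |13-10|=3). Sum = 32. MAE = 32/5.

32/5


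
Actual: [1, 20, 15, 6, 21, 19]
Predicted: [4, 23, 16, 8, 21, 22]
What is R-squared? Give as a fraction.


Mean(y) = 41/3. SS_res = 32. SS_tot = 1030/3. R^2 = 1 - 32/(1030/3) = 467/515.

467/515


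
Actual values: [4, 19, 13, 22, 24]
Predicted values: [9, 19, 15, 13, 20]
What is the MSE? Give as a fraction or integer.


MSE = (1/5) * ((4-9)^2=25 + (19-19)^2=0 + (13-15)^2=4 + (22-13)^2=81 + (24-20)^2=16). Sum = 126. MSE = 126/5.

126/5


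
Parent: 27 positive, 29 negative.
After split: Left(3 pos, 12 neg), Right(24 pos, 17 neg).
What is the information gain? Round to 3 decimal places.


H(parent) = 0.9991. H(left) = 0.7219, H(right) = 0.9789. Weighted = (15/56)*0.7219 + (41/56)*0.9789 = 0.9101. IG = 0.9991 - 0.9101 = 0.0890, which rounds to 0.089.

0.089


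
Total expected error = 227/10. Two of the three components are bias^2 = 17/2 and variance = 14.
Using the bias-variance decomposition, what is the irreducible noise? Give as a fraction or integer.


Total error = bias^2 + variance + irreducible noise. So irreducible noise = 227/10 - 17/2 - 14 = 1/5.

1/5


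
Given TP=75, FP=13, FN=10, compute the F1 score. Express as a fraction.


Precision = 75/88 = 75/88. Recall = 75/85 = 15/17. F1 = 2*P*R/(P+R) = 150/173.

150/173


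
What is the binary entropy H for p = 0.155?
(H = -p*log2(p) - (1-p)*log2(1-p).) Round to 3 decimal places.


H = -0.155*log2(0.155) - 0.845*log2(0.845) = 0.622.

0.622


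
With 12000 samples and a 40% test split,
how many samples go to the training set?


Test set = 12000 * 40% = 4800. Training set = 12000 - 4800 = 7200.

7200


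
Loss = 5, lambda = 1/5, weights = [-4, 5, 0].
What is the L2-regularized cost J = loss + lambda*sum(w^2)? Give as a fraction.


L2 sq norm = sum(w^2) = 41. J = 5 + 1/5 * 41 = 66/5.

66/5


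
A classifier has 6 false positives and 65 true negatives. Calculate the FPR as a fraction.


FPR = FP / (FP + TN) = 6 / 71 = 6/71.

6/71


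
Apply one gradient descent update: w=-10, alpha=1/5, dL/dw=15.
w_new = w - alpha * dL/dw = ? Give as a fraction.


w_new = -10 - 1/5 * 15 = -10 - 3 = -13.

-13


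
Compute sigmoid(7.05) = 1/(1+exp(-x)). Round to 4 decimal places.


sigma(7.05) = 1/(1+e^(-7.05)) = 1/(1+0.000867) = 1/1.000867 = 0.9991.

0.9991


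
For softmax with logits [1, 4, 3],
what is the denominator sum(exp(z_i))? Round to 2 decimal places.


Denom = e^1=2.7183 + e^4=54.5982 + e^3=20.0855. Sum = 77.4020, which rounds to 77.40.

77.40


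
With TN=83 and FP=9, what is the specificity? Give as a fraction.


Specificity = TN / (TN + FP) = 83 / 92 = 83/92.

83/92


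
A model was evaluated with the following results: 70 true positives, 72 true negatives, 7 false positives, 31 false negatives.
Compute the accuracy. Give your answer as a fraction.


Accuracy = (TP + TN) / (TP + TN + FP + FN) = (70 + 72) / 180 = 71/90.

71/90


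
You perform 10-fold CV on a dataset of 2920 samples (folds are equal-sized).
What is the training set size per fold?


Each validation fold has 2920/10 = 292 samples. Training set = 2920 - 292 = 2628.

2628


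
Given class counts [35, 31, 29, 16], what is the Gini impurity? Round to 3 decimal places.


Total = 111. Proportions: 35/111, 31/111, 29/111, 16/111. sum(p_i^2) = 0.2665. Gini = 1 - 0.2665 = 0.7335, which rounds to 0.734.

0.734


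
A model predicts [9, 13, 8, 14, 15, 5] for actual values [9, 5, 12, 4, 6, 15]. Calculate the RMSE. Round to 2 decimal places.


MSE = 60.1667. RMSE = sqrt(60.1667) = 7.76.

7.76


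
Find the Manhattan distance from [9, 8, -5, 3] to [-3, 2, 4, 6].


d = sum of absolute differences: |9--3|=12 + |8-2|=6 + |-5-4|=9 + |3-6|=3 = 30.

30


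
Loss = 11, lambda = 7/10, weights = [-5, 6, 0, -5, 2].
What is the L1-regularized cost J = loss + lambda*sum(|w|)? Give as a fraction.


L1 norm = sum(|w|) = 18. J = 11 + 7/10 * 18 = 118/5.

118/5


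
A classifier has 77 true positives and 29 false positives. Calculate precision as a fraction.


Precision = TP / (TP + FP) = 77 / 106 = 77/106.

77/106


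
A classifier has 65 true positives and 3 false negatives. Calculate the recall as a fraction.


Recall = TP / (TP + FN) = 65 / 68 = 65/68.

65/68


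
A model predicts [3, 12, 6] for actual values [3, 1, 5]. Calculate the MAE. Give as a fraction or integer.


MAE = (1/3) * (|3-3|=0 + |1-12|=11 + |5-6|=1). Sum = 12. MAE = 4.

4


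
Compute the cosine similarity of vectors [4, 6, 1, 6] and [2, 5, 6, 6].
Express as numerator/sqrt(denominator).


dot = 80. |a|^2 = 89, |b|^2 = 101. cos = 80/sqrt(8989).

80/sqrt(8989)


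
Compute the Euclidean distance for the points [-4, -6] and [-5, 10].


d = sqrt(sum of squared differences). (-4--5)^2=1, (-6-10)^2=256. Sum = 257.

sqrt(257)


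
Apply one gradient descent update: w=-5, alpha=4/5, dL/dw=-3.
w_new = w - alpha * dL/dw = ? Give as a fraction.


w_new = -5 - 4/5 * -3 = -5 - -12/5 = -13/5.

-13/5


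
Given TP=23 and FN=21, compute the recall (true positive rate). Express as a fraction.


Recall = TP / (TP + FN) = 23 / 44 = 23/44.

23/44


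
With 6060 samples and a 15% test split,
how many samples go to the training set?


Test set = 6060 * 15% = 909. Training set = 6060 - 909 = 5151.

5151


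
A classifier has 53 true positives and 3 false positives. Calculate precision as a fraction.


Precision = TP / (TP + FP) = 53 / 56 = 53/56.

53/56


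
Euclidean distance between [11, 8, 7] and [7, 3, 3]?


d = sqrt(sum of squared differences). (11-7)^2=16, (8-3)^2=25, (7-3)^2=16. Sum = 57.

sqrt(57)


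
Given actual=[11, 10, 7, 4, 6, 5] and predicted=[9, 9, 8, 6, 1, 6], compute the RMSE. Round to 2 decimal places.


MSE = 6.0000. RMSE = sqrt(6.0000) = 2.45.

2.45


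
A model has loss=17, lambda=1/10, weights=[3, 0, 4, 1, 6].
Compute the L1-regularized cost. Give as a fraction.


L1 norm = sum(|w|) = 14. J = 17 + 1/10 * 14 = 92/5.

92/5


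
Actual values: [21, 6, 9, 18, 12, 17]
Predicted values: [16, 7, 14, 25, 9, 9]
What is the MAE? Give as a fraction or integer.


MAE = (1/6) * (|21-16|=5 + |6-7|=1 + |9-14|=5 + |18-25|=7 + |12-9|=3 + |17-9|=8). Sum = 29. MAE = 29/6.

29/6


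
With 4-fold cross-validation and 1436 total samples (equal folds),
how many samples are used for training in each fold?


Each validation fold has 1436/4 = 359 samples. Training set = 1436 - 359 = 1077.

1077


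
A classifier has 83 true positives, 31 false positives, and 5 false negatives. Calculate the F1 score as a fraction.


Precision = 83/114 = 83/114. Recall = 83/88 = 83/88. F1 = 2*P*R/(P+R) = 83/101.

83/101


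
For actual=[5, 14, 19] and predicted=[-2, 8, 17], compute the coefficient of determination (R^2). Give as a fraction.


Mean(y) = 38/3. SS_res = 89. SS_tot = 302/3. R^2 = 1 - 89/(302/3) = 35/302.

35/302


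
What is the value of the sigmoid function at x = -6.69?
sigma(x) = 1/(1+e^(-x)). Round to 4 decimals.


sigma(-6.69) = 1/(1+e^(6.69)) = 1/(1+804.322252) = 1/805.322252 = 0.0012.

0.0012


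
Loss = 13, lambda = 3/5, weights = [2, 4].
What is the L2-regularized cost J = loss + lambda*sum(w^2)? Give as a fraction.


L2 sq norm = sum(w^2) = 20. J = 13 + 3/5 * 20 = 25.

25


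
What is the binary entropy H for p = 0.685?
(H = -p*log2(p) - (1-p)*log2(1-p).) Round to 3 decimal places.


H = -0.685*log2(0.685) - 0.315*log2(0.315) = 0.899.

0.899


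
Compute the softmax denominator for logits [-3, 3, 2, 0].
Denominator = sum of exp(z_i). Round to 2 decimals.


Denom = e^-3=0.0498 + e^3=20.0855 + e^2=7.3891 + e^0=1.0000. Sum = 28.5244, which rounds to 28.52.

28.52


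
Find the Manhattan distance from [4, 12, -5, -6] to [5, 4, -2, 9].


d = sum of absolute differences: |4-5|=1 + |12-4|=8 + |-5--2|=3 + |-6-9|=15 = 27.

27


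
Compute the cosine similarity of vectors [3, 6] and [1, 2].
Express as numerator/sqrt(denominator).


dot = 15. |a|^2 = 45, |b|^2 = 5. cos = 15/sqrt(225).

15/sqrt(225)


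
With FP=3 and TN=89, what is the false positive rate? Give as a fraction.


FPR = FP / (FP + TN) = 3 / 92 = 3/92.

3/92


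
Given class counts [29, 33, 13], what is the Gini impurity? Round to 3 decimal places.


Total = 75. Proportions: 29/75, 33/75, 13/75. sum(p_i^2) = 0.3732. Gini = 1 - 0.3732 = 0.6268, which rounds to 0.627.

0.627


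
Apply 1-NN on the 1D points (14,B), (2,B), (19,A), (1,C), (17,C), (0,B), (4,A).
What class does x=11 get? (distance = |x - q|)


Distances: |14-11|=3, |2-11|=9, |19-11|=8, |1-11|=10, |17-11|=6, |0-11|=11, |4-11|=7. 1 nearest: (14,B). Counts: {'B': 1}. Majority class: B.

B


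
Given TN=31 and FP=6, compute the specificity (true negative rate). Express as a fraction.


Specificity = TN / (TN + FP) = 31 / 37 = 31/37.

31/37


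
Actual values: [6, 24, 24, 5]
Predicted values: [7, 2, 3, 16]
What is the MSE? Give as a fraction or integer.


MSE = (1/4) * ((6-7)^2=1 + (24-2)^2=484 + (24-3)^2=441 + (5-16)^2=121). Sum = 1047. MSE = 1047/4.

1047/4


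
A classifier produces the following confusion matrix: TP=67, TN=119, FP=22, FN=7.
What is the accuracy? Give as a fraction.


Accuracy = (TP + TN) / (TP + TN + FP + FN) = (67 + 119) / 215 = 186/215.

186/215


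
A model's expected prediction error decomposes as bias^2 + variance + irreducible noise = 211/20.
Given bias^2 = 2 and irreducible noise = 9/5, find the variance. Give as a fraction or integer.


Total error = bias^2 + variance + irreducible noise. So variance = 211/20 - 2 - 9/5 = 27/4.

27/4


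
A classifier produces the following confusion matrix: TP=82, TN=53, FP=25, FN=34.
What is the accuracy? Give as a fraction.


Accuracy = (TP + TN) / (TP + TN + FP + FN) = (82 + 53) / 194 = 135/194.

135/194


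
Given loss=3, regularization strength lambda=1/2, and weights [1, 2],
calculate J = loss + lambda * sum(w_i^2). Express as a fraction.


L2 sq norm = sum(w^2) = 5. J = 3 + 1/2 * 5 = 11/2.

11/2


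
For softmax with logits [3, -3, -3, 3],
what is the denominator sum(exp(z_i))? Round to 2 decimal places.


Denom = e^3=20.0855 + e^-3=0.0498 + e^-3=0.0498 + e^3=20.0855. Sum = 40.2706, which rounds to 40.27.

40.27


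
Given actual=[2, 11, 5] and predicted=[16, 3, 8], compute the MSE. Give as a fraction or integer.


MSE = (1/3) * ((2-16)^2=196 + (11-3)^2=64 + (5-8)^2=9). Sum = 269. MSE = 269/3.

269/3


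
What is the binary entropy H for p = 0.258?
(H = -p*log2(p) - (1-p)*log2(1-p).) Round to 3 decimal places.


H = -0.258*log2(0.258) - 0.742*log2(0.742) = 0.824.

0.824


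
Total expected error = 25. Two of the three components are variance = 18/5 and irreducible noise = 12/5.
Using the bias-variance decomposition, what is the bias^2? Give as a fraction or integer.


Total error = bias^2 + variance + irreducible noise. So bias^2 = 25 - 18/5 - 12/5 = 19.

19


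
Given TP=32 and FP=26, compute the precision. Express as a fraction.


Precision = TP / (TP + FP) = 32 / 58 = 16/29.

16/29


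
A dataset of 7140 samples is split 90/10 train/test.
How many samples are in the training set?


Test set = 7140 * 10% = 714. Training set = 7140 - 714 = 6426.

6426


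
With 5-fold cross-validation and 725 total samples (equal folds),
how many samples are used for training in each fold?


Each validation fold has 725/5 = 145 samples. Training set = 725 - 145 = 580.

580


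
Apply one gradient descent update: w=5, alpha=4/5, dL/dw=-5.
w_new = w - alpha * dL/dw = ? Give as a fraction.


w_new = 5 - 4/5 * -5 = 5 - -4 = 9.

9


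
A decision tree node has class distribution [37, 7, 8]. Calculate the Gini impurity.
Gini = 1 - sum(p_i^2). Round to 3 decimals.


Total = 52. Proportions: 37/52, 7/52, 8/52. sum(p_i^2) = 0.5481. Gini = 1 - 0.5481 = 0.4519, which rounds to 0.452.

0.452


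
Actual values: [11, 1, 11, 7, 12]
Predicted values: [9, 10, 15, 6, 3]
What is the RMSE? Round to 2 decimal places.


MSE = 36.6000. RMSE = sqrt(36.6000) = 6.05.

6.05


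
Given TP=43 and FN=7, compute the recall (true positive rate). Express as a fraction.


Recall = TP / (TP + FN) = 43 / 50 = 43/50.

43/50


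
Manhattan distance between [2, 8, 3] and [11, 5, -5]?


d = sum of absolute differences: |2-11|=9 + |8-5|=3 + |3--5|=8 = 20.

20


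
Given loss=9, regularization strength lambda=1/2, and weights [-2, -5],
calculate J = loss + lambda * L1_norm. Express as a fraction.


L1 norm = sum(|w|) = 7. J = 9 + 1/2 * 7 = 25/2.

25/2


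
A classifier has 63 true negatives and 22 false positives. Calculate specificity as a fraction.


Specificity = TN / (TN + FP) = 63 / 85 = 63/85.

63/85


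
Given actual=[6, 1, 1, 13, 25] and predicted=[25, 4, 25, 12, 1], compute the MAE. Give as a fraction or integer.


MAE = (1/5) * (|6-25|=19 + |1-4|=3 + |1-25|=24 + |13-12|=1 + |25-1|=24). Sum = 71. MAE = 71/5.

71/5


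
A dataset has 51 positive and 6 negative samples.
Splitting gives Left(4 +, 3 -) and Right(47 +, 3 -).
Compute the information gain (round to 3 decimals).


H(parent) = 0.4855. H(left) = 0.9852, H(right) = 0.3274. Weighted = (7/57)*0.9852 + (50/57)*0.3274 = 0.4082. IG = 0.4855 - 0.4082 = 0.0773, which rounds to 0.077.

0.077


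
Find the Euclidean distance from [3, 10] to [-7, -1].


d = sqrt(sum of squared differences). (3--7)^2=100, (10--1)^2=121. Sum = 221.

sqrt(221)


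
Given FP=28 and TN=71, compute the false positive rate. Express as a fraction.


FPR = FP / (FP + TN) = 28 / 99 = 28/99.

28/99


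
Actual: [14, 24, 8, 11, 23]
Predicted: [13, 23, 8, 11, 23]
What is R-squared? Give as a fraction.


Mean(y) = 16. SS_res = 2. SS_tot = 206. R^2 = 1 - 2/(206) = 102/103.

102/103


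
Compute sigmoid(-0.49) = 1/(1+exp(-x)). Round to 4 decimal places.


sigma(-0.49) = 1/(1+e^(0.49)) = 1/(1+1.632316) = 1/2.632316 = 0.3799.

0.3799


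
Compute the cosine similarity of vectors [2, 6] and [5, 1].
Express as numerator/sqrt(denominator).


dot = 16. |a|^2 = 40, |b|^2 = 26. cos = 16/sqrt(1040).

16/sqrt(1040)


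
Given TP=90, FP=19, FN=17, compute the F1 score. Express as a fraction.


Precision = 90/109 = 90/109. Recall = 90/107 = 90/107. F1 = 2*P*R/(P+R) = 5/6.

5/6


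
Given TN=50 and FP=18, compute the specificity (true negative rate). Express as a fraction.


Specificity = TN / (TN + FP) = 50 / 68 = 25/34.

25/34


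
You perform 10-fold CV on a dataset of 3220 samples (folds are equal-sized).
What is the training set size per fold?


Each validation fold has 3220/10 = 322 samples. Training set = 3220 - 322 = 2898.

2898


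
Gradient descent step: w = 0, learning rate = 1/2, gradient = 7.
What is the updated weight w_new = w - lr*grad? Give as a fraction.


w_new = 0 - 1/2 * 7 = 0 - 7/2 = -7/2.

-7/2


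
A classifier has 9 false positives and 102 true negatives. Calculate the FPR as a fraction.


FPR = FP / (FP + TN) = 9 / 111 = 3/37.

3/37


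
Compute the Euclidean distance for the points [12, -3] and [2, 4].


d = sqrt(sum of squared differences). (12-2)^2=100, (-3-4)^2=49. Sum = 149.

sqrt(149)


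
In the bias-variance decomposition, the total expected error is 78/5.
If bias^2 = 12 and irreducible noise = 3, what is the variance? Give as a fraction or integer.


Total error = bias^2 + variance + irreducible noise. So variance = 78/5 - 12 - 3 = 3/5.

3/5


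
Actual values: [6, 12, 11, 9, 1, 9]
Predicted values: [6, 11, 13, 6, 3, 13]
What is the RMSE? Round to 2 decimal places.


MSE = 5.6667. RMSE = sqrt(5.6667) = 2.38.

2.38
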